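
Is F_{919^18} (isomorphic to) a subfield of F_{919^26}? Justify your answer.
No: F_{919^18} is not a subfield of F_{919^26}

F_{p^m} embeds in F_{p^n} iff m | n. Here 18 ∤ 26 (since 26 = 1·18 + 8 with remainder 8 ≠ 0), so F_{919^18} is not a subfield of F_{919^26}. Equivalently: if it were, the tower law would give 18 = [F_{919^18}:F_919] dividing [F_{919^26}:F_919] = 26, contradiction.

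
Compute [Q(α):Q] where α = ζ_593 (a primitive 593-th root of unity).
[Q(α):Q] = 592

The minimal polynomial of ζ_593 over Q is the 593-th cyclotomic polynomial Φ_593(x), which is irreducible over Q and has degree φ(593) = 592. Hence [Q(α):Q] = φ(593) = 592.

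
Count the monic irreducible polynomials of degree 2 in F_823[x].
There are 338253 monic irreducible polynomials of degree 2 over F_823

Each element of F_{823^2} that lies in no proper subfield is a root of exactly one monic irreducible of degree 2 over F_823, and each such polynomial has 2 distinct roots in F_{823^2}. By Möbius inversion the count is N_823(2) = (1/2) Σ_{d|2} μ(2/d) · 823^d = (1/2)(μ(2)·823^1 + μ(1)·823^2) = 676506/2 = 338253.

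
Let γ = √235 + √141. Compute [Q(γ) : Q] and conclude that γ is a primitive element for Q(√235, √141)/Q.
[Q(γ) : Q] = 4 (equivalently, Q(γ) = Q(√235, √141))

Obviously Q(γ) ⊆ Q(√235, √141), and [Q(√235, √141):Q] = 4 (since 235, 141 are distinct squarefree integers > 1 with 33135 not a perfect square). To show equality we compute the minimal polynomial of γ. From γ = √235 + √141: γ^2 = 235 + 2√(33135) + 141 = 376 + 2√(33135), so γ^2 - 376 = 2√(33135); squaring, (γ^2 - 376)^2 = 4·33135, i.e. γ^4 - 752γ^2 + 141376 - 132540 = 0, i.e. γ^4 - 752γ^2 + 8836 = 0. So γ is a root of x^4 - 752x^2 + 8836. This polynomial is irreducible over Q: it has no rational root (each ±√235 ± √141 is irrational), and any factorization into two quadratics over Q would force √(33135) ∈ Q (pairing opposite roots) or √235, √141 ∈ Q (other pairings), all impossible. Hence [Q(γ):Q] = 4 = [Q(√235, √141):Q], so Q(γ) = Q(√235, √141).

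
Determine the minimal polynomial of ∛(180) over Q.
m_α(x) = x^3 - 180

α satisfies α^3 = 180, so x^3 - 180 annihilates α. By the rational root test, a rational root p/q (in lowest terms) of x^3 - 180 would satisfy p^3 = 180 q^3, forcing q = 1 and p^3 = 180; but 180 is not a perfect cube, contradiction. A monic cubic over Q with no rational root is irreducible (any nontrivial factorization would include a linear factor). Hence x^3 - 180 is the minimal polynomial of α, and in particular [Q(α):Q] = 3.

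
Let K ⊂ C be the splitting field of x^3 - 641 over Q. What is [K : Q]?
[K : Q] = 6

The roots of x^3 - 641 are ∛641, ω∛641, ω^2∛641 where ω = e^(2πi/3) is a primitive cube root of unity, so K = Q(∛641, ω). Now [Q(∛641):Q] = 3 (since 641 is not a perfect cube, x^3 - 641 is irreducible) and [Q(ω):Q] = 2. Both 2 and 3 divide [K:Q], and [K:Q] ≤ 3·2 = 6, so [K:Q] = 6. (Equivalently: Q(∛641) ⊂ R but ω ∉ R, so [K : Q(∛641)] = 2.)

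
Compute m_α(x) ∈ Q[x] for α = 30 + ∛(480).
m_α(x) = x^3 - 90x^2 + 2700x - 27480

Set β = α - 30 = ∛(480), so β^3 = 480. Then (α - 30)^3 - 480 = 0, i.e. α is a root of g(x) = (x - 30)^3 - 480 = x^3 - 90x^2 + 2700x - 27480. Since g(x) = h(x - 30) where h(x) = x^3 - 480, and h is irreducible over Q (because 480 is not a perfect cube, so h has no rational root, and a monic cubic with no rational root is irreducible), g is also irreducible (irreducibility is preserved under the substitution x → x - 30). Hence m_α(x) = x^3 - 90x^2 + 2700x - 27480.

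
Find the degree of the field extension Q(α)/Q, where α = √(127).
[Q(α):Q] = 2

[Q(α):Q] equals the degree of the minimal polynomial of α. Here α^2 = 127 and x^2 - 127 is irreducible (d = 127 is squarefree, ≠ 1, hence not a square), so deg(m_α) = 2. Thus [Q(α):Q] = 2.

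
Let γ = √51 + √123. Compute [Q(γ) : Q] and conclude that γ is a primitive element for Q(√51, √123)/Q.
[Q(γ) : Q] = 4 (equivalently, Q(γ) = Q(√51, √123))

Obviously Q(γ) ⊆ Q(√51, √123), and [Q(√51, √123):Q] = 4 (since 51, 123 are distinct squarefree integers > 1 with 6273 not a perfect square). To show equality we compute the minimal polynomial of γ. From γ = √51 + √123: γ^2 = 51 + 2√(6273) + 123 = 174 + 2√(6273), so γ^2 - 174 = 2√(6273); squaring, (γ^2 - 174)^2 = 4·6273, i.e. γ^4 - 348γ^2 + 30276 - 25092 = 0, i.e. γ^4 - 348γ^2 + 5184 = 0. So γ is a root of x^4 - 348x^2 + 5184. This polynomial is irreducible over Q: it has no rational root (each ±√51 ± √123 is irrational), and any factorization into two quadratics over Q would force √(6273) ∈ Q (pairing opposite roots) or √51, √123 ∈ Q (other pairings), all impossible. Hence [Q(γ):Q] = 4 = [Q(√51, √123):Q], so Q(γ) = Q(√51, √123).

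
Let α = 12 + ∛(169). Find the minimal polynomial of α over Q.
m_α(x) = x^3 - 36x^2 + 432x - 1897

Set β = α - 12 = ∛(169), so β^3 = 169. Then (α - 12)^3 - 169 = 0, i.e. α is a root of g(x) = (x - 12)^3 - 169 = x^3 - 36x^2 + 432x - 1897. Since g(x) = h(x - 12) where h(x) = x^3 - 169, and h is irreducible over Q (because 169 is not a perfect cube, so h has no rational root, and a monic cubic with no rational root is irreducible), g is also irreducible (irreducibility is preserved under the substitution x → x - 12). Hence m_α(x) = x^3 - 36x^2 + 432x - 1897.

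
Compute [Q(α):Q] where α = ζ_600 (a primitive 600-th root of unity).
[Q(α):Q] = 160

The minimal polynomial of ζ_600 over Q is the 600-th cyclotomic polynomial Φ_600(x), which is irreducible over Q and has degree φ(600) = 160. Hence [Q(α):Q] = φ(600) = 160.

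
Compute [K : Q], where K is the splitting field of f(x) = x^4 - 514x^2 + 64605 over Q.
[K : Q] = 4

Solving the quadratic in x^2: x^2 = (514 ± √(514^2 - 4·64605))/2 = (514 ± √5776)/2 = (514 ± 76)/2, giving x^2 = 295 or x^2 = 219. So f(x) = (x^2 - 295)(x^2 - 219) and the roots of f are ±√295, ±√219. Hence the splitting field is K = Q(√295, √219). Since 295 and 219 are distinct squarefree integers > 1, their product 64605 is not a perfect square, so √219 ∉ Q(√295). By the tower law [K:Q] = [Q(√295,√219):Q(√295)] · [Q(√295):Q] = 2 · 2 = 4.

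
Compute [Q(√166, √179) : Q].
[Q(√166, √179) : Q] = 4

[Q(√166):Q] = 2 (min poly x^2 - 166, irreducible since 166 is squarefree > 1). For the top step, suppose √179 ∈ Q(√166), say √179 = c + d√166 with c, d ∈ Q. Squaring: 179 = c^2 + 166d^2 + 2cd√166. Since √166 ∉ Q this forces 2cd = 0. If d = 0 then √179 = c ∈ Q, contradicting 179 squarefree > 1. If c = 0 then 179 = 166d^2, so 166·179 = (166d)^2 is a perfect square in Q — but 166·179 = 29714 is not a perfect square (since 166 and 179 are distinct squarefree integers). Contradiction. Hence √179 ∉ Q(√166), so x^2 - 179 stays irreducible over Q(√166) and [Q(√166, √179) : Q(√166)] = 2. By the tower law, [Q(√166, √179) : Q] = 2 · 2 = 4.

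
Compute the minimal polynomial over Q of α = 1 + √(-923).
m_α(x) = x^2 - 2x + 924

From α - 1 = √(-923), squaring gives (α - 1)^2 = -923, i.e. α^2 - 2α + 1 = -923, so α^2 - 2α + 924 = 0. The discriminant of x^2 - 2x + 924 is (-2)^2 - 4·(924) = 4 - 3696 = -3692, and 4·(-923) is not a perfect square in Q since -923 is squarefree and ≠ 1. Hence x^2 - 2x + 924 is irreducible over Q and is the minimal polynomial of α.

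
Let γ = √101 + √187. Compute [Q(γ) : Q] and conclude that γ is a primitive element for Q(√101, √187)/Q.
[Q(γ) : Q] = 4 (equivalently, Q(γ) = Q(√101, √187))

Obviously Q(γ) ⊆ Q(√101, √187), and [Q(√101, √187):Q] = 4 (since 101, 187 are distinct squarefree integers > 1 with 18887 not a perfect square). To show equality we compute the minimal polynomial of γ. From γ = √101 + √187: γ^2 = 101 + 2√(18887) + 187 = 288 + 2√(18887), so γ^2 - 288 = 2√(18887); squaring, (γ^2 - 288)^2 = 4·18887, i.e. γ^4 - 576γ^2 + 82944 - 75548 = 0, i.e. γ^4 - 576γ^2 + 7396 = 0. So γ is a root of x^4 - 576x^2 + 7396. This polynomial is irreducible over Q: it has no rational root (each ±√101 ± √187 is irrational), and any factorization into two quadratics over Q would force √(18887) ∈ Q (pairing opposite roots) or √101, √187 ∈ Q (other pairings), all impossible. Hence [Q(γ):Q] = 4 = [Q(√101, √187):Q], so Q(γ) = Q(√101, √187).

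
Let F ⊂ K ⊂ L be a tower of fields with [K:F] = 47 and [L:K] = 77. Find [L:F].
[L:F] = 3619

The tower law says that for any tower of field extensions F ⊂ K ⊂ L with finite degrees, [L:F] = [L:K] · [K:F]. Here this gives [L:F] = 77 · 47 = 3619.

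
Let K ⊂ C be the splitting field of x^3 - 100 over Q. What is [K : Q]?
[K : Q] = 6

The roots of x^3 - 100 are ∛100, ω∛100, ω^2∛100 where ω = e^(2πi/3) is a primitive cube root of unity, so K = Q(∛100, ω). Now [Q(∛100):Q] = 3 (since 100 is not a perfect cube, x^3 - 100 is irreducible) and [Q(ω):Q] = 2. Both 2 and 3 divide [K:Q], and [K:Q] ≤ 3·2 = 6, so [K:Q] = 6. (Equivalently: Q(∛100) ⊂ R but ω ∉ R, so [K : Q(∛100)] = 2.)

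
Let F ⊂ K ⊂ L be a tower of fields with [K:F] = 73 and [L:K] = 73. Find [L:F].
[L:F] = 5329

The tower law says that for any tower of field extensions F ⊂ K ⊂ L with finite degrees, [L:F] = [L:K] · [K:F]. Here this gives [L:F] = 73 · 73 = 5329.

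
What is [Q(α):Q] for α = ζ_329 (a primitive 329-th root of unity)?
[Q(α):Q] = 276

The minimal polynomial of ζ_329 over Q is the 329-th cyclotomic polynomial Φ_329(x), which is irreducible over Q and has degree φ(329) = 276. Hence [Q(α):Q] = φ(329) = 276.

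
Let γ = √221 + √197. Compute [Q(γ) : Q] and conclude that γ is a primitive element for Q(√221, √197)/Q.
[Q(γ) : Q] = 4 (equivalently, Q(γ) = Q(√221, √197))

Obviously Q(γ) ⊆ Q(√221, √197), and [Q(√221, √197):Q] = 4 (since 221, 197 are distinct squarefree integers > 1 with 43537 not a perfect square). To show equality we compute the minimal polynomial of γ. From γ = √221 + √197: γ^2 = 221 + 2√(43537) + 197 = 418 + 2√(43537), so γ^2 - 418 = 2√(43537); squaring, (γ^2 - 418)^2 = 4·43537, i.e. γ^4 - 836γ^2 + 174724 - 174148 = 0, i.e. γ^4 - 836γ^2 + 576 = 0. So γ is a root of x^4 - 836x^2 + 576. This polynomial is irreducible over Q: it has no rational root (each ±√221 ± √197 is irrational), and any factorization into two quadratics over Q would force √(43537) ∈ Q (pairing opposite roots) or √221, √197 ∈ Q (other pairings), all impossible. Hence [Q(γ):Q] = 4 = [Q(√221, √197):Q], so Q(γ) = Q(√221, √197).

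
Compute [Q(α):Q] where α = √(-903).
[Q(α):Q] = 2

[Q(α):Q] equals the degree of the minimal polynomial of α. Here α^2 = -903 and x^2 + 903 is irreducible (d = -903 is squarefree, ≠ 1, hence not a square), so deg(m_α) = 2. Thus [Q(α):Q] = 2.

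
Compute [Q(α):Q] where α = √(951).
[Q(α):Q] = 2

[Q(α):Q] equals the degree of the minimal polynomial of α. Here α^2 = 951 and x^2 - 951 is irreducible (d = 951 is squarefree, ≠ 1, hence not a square), so deg(m_α) = 2. Thus [Q(α):Q] = 2.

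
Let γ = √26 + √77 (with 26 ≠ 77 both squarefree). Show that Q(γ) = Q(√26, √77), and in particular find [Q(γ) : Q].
[Q(γ) : Q] = 4 (equivalently, Q(γ) = Q(√26, √77))

Obviously Q(γ) ⊆ Q(√26, √77), and [Q(√26, √77):Q] = 4 (since 26, 77 are distinct squarefree integers > 1 with 2002 not a perfect square). To show equality we compute the minimal polynomial of γ. From γ = √26 + √77: γ^2 = 26 + 2√(2002) + 77 = 103 + 2√(2002), so γ^2 - 103 = 2√(2002); squaring, (γ^2 - 103)^2 = 4·2002, i.e. γ^4 - 206γ^2 + 10609 - 8008 = 0, i.e. γ^4 - 206γ^2 + 2601 = 0. So γ is a root of x^4 - 206x^2 + 2601. This polynomial is irreducible over Q: it has no rational root (each ±√26 ± √77 is irrational), and any factorization into two quadratics over Q would force √(2002) ∈ Q (pairing opposite roots) or √26, √77 ∈ Q (other pairings), all impossible. Hence [Q(γ):Q] = 4 = [Q(√26, √77):Q], so Q(γ) = Q(√26, √77).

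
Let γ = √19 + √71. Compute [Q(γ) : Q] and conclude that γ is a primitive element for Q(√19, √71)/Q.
[Q(γ) : Q] = 4 (equivalently, Q(γ) = Q(√19, √71))

Obviously Q(γ) ⊆ Q(√19, √71), and [Q(√19, √71):Q] = 4 (since 19, 71 are distinct squarefree integers > 1 with 1349 not a perfect square). To show equality we compute the minimal polynomial of γ. From γ = √19 + √71: γ^2 = 19 + 2√(1349) + 71 = 90 + 2√(1349), so γ^2 - 90 = 2√(1349); squaring, (γ^2 - 90)^2 = 4·1349, i.e. γ^4 - 180γ^2 + 8100 - 5396 = 0, i.e. γ^4 - 180γ^2 + 2704 = 0. So γ is a root of x^4 - 180x^2 + 2704. This polynomial is irreducible over Q: it has no rational root (each ±√19 ± √71 is irrational), and any factorization into two quadratics over Q would force √(1349) ∈ Q (pairing opposite roots) or √19, √71 ∈ Q (other pairings), all impossible. Hence [Q(γ):Q] = 4 = [Q(√19, √71):Q], so Q(γ) = Q(√19, √71).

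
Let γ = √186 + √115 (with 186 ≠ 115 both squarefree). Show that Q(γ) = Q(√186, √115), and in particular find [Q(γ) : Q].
[Q(γ) : Q] = 4 (equivalently, Q(γ) = Q(√186, √115))

Obviously Q(γ) ⊆ Q(√186, √115), and [Q(√186, √115):Q] = 4 (since 186, 115 are distinct squarefree integers > 1 with 21390 not a perfect square). To show equality we compute the minimal polynomial of γ. From γ = √186 + √115: γ^2 = 186 + 2√(21390) + 115 = 301 + 2√(21390), so γ^2 - 301 = 2√(21390); squaring, (γ^2 - 301)^2 = 4·21390, i.e. γ^4 - 602γ^2 + 90601 - 85560 = 0, i.e. γ^4 - 602γ^2 + 5041 = 0. So γ is a root of x^4 - 602x^2 + 5041. This polynomial is irreducible over Q: it has no rational root (each ±√186 ± √115 is irrational), and any factorization into two quadratics over Q would force √(21390) ∈ Q (pairing opposite roots) or √186, √115 ∈ Q (other pairings), all impossible. Hence [Q(γ):Q] = 4 = [Q(√186, √115):Q], so Q(γ) = Q(√186, √115).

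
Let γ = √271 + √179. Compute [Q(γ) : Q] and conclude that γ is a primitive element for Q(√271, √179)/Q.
[Q(γ) : Q] = 4 (equivalently, Q(γ) = Q(√271, √179))

Obviously Q(γ) ⊆ Q(√271, √179), and [Q(√271, √179):Q] = 4 (since 271, 179 are distinct squarefree integers > 1 with 48509 not a perfect square). To show equality we compute the minimal polynomial of γ. From γ = √271 + √179: γ^2 = 271 + 2√(48509) + 179 = 450 + 2√(48509), so γ^2 - 450 = 2√(48509); squaring, (γ^2 - 450)^2 = 4·48509, i.e. γ^4 - 900γ^2 + 202500 - 194036 = 0, i.e. γ^4 - 900γ^2 + 8464 = 0. So γ is a root of x^4 - 900x^2 + 8464. This polynomial is irreducible over Q: it has no rational root (each ±√271 ± √179 is irrational), and any factorization into two quadratics over Q would force √(48509) ∈ Q (pairing opposite roots) or √271, √179 ∈ Q (other pairings), all impossible. Hence [Q(γ):Q] = 4 = [Q(√271, √179):Q], so Q(γ) = Q(√271, √179).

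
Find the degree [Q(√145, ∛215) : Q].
[Q(√145, ∛215) : Q] = 6

Let L = Q(√145, ∛215). Since Q(√145) ⊂ L and [Q(√145):Q] = 2, the tower law gives 2 | [L:Q]. Likewise Q(∛215) ⊂ L with [Q(∛215):Q] = 3 (because 215 is not a perfect cube), so 3 | [L:Q]. As gcd(2,3) = 1, [L:Q] is divisible by 6. Conversely L is generated over Q by √145 and ∛215, so [L:Q] ≤ 2·3 = 6. Therefore [Q(√145, ∛215) : Q] = 6.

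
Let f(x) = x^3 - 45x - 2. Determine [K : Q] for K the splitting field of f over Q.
[K : Q] = 6

By the rational root test, any rational root of the monic integer polynomial f(x) = x^3 - 45x - 2 must be an integer dividing the constant term -2, i.e. one of ±{1, 2}. Evaluating: f(1) = -46, f(-1) = 42, f(2) = -84, f(-2) = 80; none is 0, so f has no rational root and is therefore irreducible over Q (a cubic with no linear factor over a field is irreducible). For an irreducible cubic, the Galois group is A_3 or S_3 according as the discriminant disc(f) = -4a^3 - 27b^2 = -4·(-45)^3 - 27·(-2)^2 = 364392 is or is not a square in Q. Here disc(f) = 364392 is not a perfect square in Q, so the Galois group of f over Q is not contained in A_3 and must be all of S_3. The splitting field has degree |S_3| = 6 over Q, so [K : Q] = 6.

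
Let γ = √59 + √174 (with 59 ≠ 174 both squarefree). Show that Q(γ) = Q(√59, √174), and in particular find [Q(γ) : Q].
[Q(γ) : Q] = 4 (equivalently, Q(γ) = Q(√59, √174))

Obviously Q(γ) ⊆ Q(√59, √174), and [Q(√59, √174):Q] = 4 (since 59, 174 are distinct squarefree integers > 1 with 10266 not a perfect square). To show equality we compute the minimal polynomial of γ. From γ = √59 + √174: γ^2 = 59 + 2√(10266) + 174 = 233 + 2√(10266), so γ^2 - 233 = 2√(10266); squaring, (γ^2 - 233)^2 = 4·10266, i.e. γ^4 - 466γ^2 + 54289 - 41064 = 0, i.e. γ^4 - 466γ^2 + 13225 = 0. So γ is a root of x^4 - 466x^2 + 13225. This polynomial is irreducible over Q: it has no rational root (each ±√59 ± √174 is irrational), and any factorization into two quadratics over Q would force √(10266) ∈ Q (pairing opposite roots) or √59, √174 ∈ Q (other pairings), all impossible. Hence [Q(γ):Q] = 4 = [Q(√59, √174):Q], so Q(γ) = Q(√59, √174).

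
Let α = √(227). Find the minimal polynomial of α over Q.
m_α(x) = x^2 - 227

α satisfies α^2 - 227 = 0, so x^2 - 227 annihilates α. Since d = 227 is squarefree and ≠ 1, it is not a perfect square in Q, so x^2 - 227 has no rational root and is therefore irreducible over Q (a degree-2 polynomial over a field is irreducible iff it has no root). Hence m_α(x) = x^2 - 227.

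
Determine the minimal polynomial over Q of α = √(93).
m_α(x) = x^2 - 93

α satisfies α^2 - 93 = 0, so x^2 - 93 annihilates α. Since d = 93 is squarefree and ≠ 1, it is not a perfect square in Q, so x^2 - 93 has no rational root and is therefore irreducible over Q (a degree-2 polynomial over a field is irreducible iff it has no root). Hence m_α(x) = x^2 - 93.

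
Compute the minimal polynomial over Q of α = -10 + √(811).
m_α(x) = x^2 + 20x - 711

From α + 10 = √(811), squaring gives (α + 10)^2 = 811, i.e. α^2 + 20α + 100 = 811, so α^2 + 20α - 711 = 0. The discriminant of x^2 + 20x - 711 is (20)^2 - 4·(-711) = 400 + 2844 = 3244, and 4·(811) is not a perfect square in Q since 811 is squarefree and ≠ 1. Hence x^2 + 20x - 711 is irreducible over Q and is the minimal polynomial of α.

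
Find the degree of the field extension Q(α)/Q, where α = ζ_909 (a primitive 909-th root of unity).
[Q(α):Q] = 600

The minimal polynomial of ζ_909 over Q is the 909-th cyclotomic polynomial Φ_909(x), which is irreducible over Q and has degree φ(909) = 600. Hence [Q(α):Q] = φ(909) = 600.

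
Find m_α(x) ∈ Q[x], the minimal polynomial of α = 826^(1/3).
m_α(x) = x^3 - 826

α satisfies α^3 = 826, so x^3 - 826 annihilates α. By the rational root test, a rational root p/q (in lowest terms) of x^3 - 826 would satisfy p^3 = 826 q^3, forcing q = 1 and p^3 = 826; but 826 is not a perfect cube, contradiction. A monic cubic over Q with no rational root is irreducible (any nontrivial factorization would include a linear factor). Hence x^3 - 826 is the minimal polynomial of α, and in particular [Q(α):Q] = 3.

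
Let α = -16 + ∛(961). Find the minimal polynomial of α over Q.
m_α(x) = x^3 + 48x^2 + 768x + 3135

Set β = α + 16 = ∛(961), so β^3 = 961. Then (α + 16)^3 - 961 = 0, i.e. α is a root of g(x) = (x + 16)^3 - 961 = x^3 + 48x^2 + 768x + 3135. Since g(x) = h(x + 16) where h(x) = x^3 - 961, and h is irreducible over Q (because 961 is not a perfect cube, so h has no rational root, and a monic cubic with no rational root is irreducible), g is also irreducible (irreducibility is preserved under the substitution x → x + 16). Hence m_α(x) = x^3 + 48x^2 + 768x + 3135.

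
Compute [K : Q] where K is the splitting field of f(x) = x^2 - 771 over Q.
[K : Q] = 2

f(x) = x^2 - 771 factors as (x - √771)(x + √771). The splitting field is K = Q(√771). Since 771 is squarefree and > 1, it is not a perfect square, so x^2 - 771 is irreducible over Q and [Q(√771) : Q] = 2. Hence [K : Q] = 2.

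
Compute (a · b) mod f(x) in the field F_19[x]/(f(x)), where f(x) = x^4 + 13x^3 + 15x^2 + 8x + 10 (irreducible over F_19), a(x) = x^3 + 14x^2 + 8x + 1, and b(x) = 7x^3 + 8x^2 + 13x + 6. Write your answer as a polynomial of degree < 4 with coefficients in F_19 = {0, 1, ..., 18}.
a · b ≡ 5x^3 + 5x^2 + 8x + 18 (mod f(x))

Multiply in F_19[x]: a(x)·b(x) = (x^3 + 14x^2 + 8x + 1)·(7x^3 + 8x^2 + 13x + 6) = 7x^6 + 11x^5 + 10x^4 + 12x^3 + 6x^2 + 4x + 6. This has degree ≥ 4, so divide by f(x) over F_19: 7x^6 + 11x^5 + 10x^4 + 12x^3 + 6x^2 + 4x + 6 = (7x^2 + 15x + 14)·(x^4 + 13x^3 + 15x^2 + 8x + 10) + (5x^3 + 5x^2 + 8x + 18). Hence a·b ≡ 5x^3 + 5x^2 + 8x + 18 (mod f). (F_19[x]/(f) is a field with 19^4 = 130321 elements since f is irreducible of degree 4.)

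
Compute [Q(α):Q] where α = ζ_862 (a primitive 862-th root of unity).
[Q(α):Q] = 430

The minimal polynomial of ζ_862 over Q is the 862-th cyclotomic polynomial Φ_862(x), which is irreducible over Q and has degree φ(862) = 430. Hence [Q(α):Q] = φ(862) = 430.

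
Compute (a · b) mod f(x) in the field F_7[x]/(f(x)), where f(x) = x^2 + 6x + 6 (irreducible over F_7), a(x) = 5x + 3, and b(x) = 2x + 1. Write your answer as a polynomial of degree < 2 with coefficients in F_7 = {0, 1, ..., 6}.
a · b ≡ 6 (mod f(x))

Multiply in F_7[x]: a(x)·b(x) = (5x + 3)·(2x + 1) = 3x^2 + 4x + 3. This has degree ≥ 2, so divide by f(x) over F_7: 3x^2 + 4x + 3 = (3)·(x^2 + 6x + 6) + (6). Hence a·b ≡ 6 (mod f). (F_7[x]/(f) is a field with 7^2 = 49 elements since f is irreducible of degree 2.)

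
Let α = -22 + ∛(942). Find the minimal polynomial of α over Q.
m_α(x) = x^3 + 66x^2 + 1452x + 9706

Set β = α + 22 = ∛(942), so β^3 = 942. Then (α + 22)^3 - 942 = 0, i.e. α is a root of g(x) = (x + 22)^3 - 942 = x^3 + 66x^2 + 1452x + 9706. Since g(x) = h(x + 22) where h(x) = x^3 - 942, and h is irreducible over Q (because 942 is not a perfect cube, so h has no rational root, and a monic cubic with no rational root is irreducible), g is also irreducible (irreducibility is preserved under the substitution x → x + 22). Hence m_α(x) = x^3 + 66x^2 + 1452x + 9706.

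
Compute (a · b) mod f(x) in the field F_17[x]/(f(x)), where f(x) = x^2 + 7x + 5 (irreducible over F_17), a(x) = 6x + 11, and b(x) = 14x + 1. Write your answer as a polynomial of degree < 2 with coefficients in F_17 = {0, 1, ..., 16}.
a · b ≡ 14x + 16 (mod f(x))

Multiply in F_17[x]: a(x)·b(x) = (6x + 11)·(14x + 1) = 16x^2 + 7x + 11. This has degree ≥ 2, so divide by f(x) over F_17: 16x^2 + 7x + 11 = (16)·(x^2 + 7x + 5) + (14x + 16). Hence a·b ≡ 14x + 16 (mod f). (F_17[x]/(f) is a field with 17^2 = 289 elements since f is irreducible of degree 2.)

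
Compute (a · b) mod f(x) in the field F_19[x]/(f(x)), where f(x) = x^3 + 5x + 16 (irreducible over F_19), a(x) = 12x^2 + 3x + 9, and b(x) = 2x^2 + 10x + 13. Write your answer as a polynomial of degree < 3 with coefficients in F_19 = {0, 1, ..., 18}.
a · b ≡ 8x^2 + 8x + 1 (mod f(x))

Multiply in F_19[x]: a(x)·b(x) = (12x^2 + 3x + 9)·(2x^2 + 10x + 13) = 5x^4 + 12x^3 + 14x^2 + 15x + 3. This has degree ≥ 3, so divide by f(x) over F_19: 5x^4 + 12x^3 + 14x^2 + 15x + 3 = (5x + 12)·(x^3 + 5x + 16) + (8x^2 + 8x + 1). Hence a·b ≡ 8x^2 + 8x + 1 (mod f). (F_19[x]/(f) is a field with 19^3 = 6859 elements since f is irreducible of degree 3.)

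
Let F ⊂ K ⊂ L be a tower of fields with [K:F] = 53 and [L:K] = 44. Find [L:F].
[L:F] = 2332

The tower law says that for any tower of field extensions F ⊂ K ⊂ L with finite degrees, [L:F] = [L:K] · [K:F]. Here this gives [L:F] = 44 · 53 = 2332.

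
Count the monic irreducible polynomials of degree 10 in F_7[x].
There are 28245840 monic irreducible polynomials of degree 10 over F_7

Each element of F_{7^10} that lies in no proper subfield is a root of exactly one monic irreducible of degree 10 over F_7, and each such polynomial has 10 distinct roots in F_{7^10}. By Möbius inversion the count is N_7(10) = (1/10) Σ_{d|10} μ(10/d) · 7^d = (1/10)(μ(10)·7^1 + μ(5)·7^2 + μ(2)·7^5 + μ(1)·7^10) = 282458400/10 = 28245840.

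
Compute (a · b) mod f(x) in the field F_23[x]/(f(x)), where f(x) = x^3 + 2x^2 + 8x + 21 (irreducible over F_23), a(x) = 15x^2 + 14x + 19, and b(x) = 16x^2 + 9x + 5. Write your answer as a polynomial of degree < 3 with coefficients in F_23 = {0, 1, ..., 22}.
a · b ≡ 10x + 14 (mod f(x))

Multiply in F_23[x]: a(x)·b(x) = (15x^2 + 14x + 19)·(16x^2 + 9x + 5) = 10x^4 + 14x^3 + 22x^2 + 11x + 3. This has degree ≥ 3, so divide by f(x) over F_23: 10x^4 + 14x^3 + 22x^2 + 11x + 3 = (10x + 17)·(x^3 + 2x^2 + 8x + 21) + (10x + 14). Hence a·b ≡ 10x + 14 (mod f). (F_23[x]/(f) is a field with 23^3 = 12167 elements since f is irreducible of degree 3.)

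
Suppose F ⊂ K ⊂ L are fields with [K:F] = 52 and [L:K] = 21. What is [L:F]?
[L:F] = 1092

The tower law says that for any tower of field extensions F ⊂ K ⊂ L with finite degrees, [L:F] = [L:K] · [K:F]. Here this gives [L:F] = 21 · 52 = 1092.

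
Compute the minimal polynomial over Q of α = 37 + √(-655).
m_α(x) = x^2 - 74x + 2024

From α - 37 = √(-655), squaring gives (α - 37)^2 = -655, i.e. α^2 - 74α + 1369 = -655, so α^2 - 74α + 2024 = 0. The discriminant of x^2 - 74x + 2024 is (-74)^2 - 4·(2024) = 5476 - 8096 = -2620, and 4·(-655) is not a perfect square in Q since -655 is squarefree and ≠ 1. Hence x^2 - 74x + 2024 is irreducible over Q and is the minimal polynomial of α.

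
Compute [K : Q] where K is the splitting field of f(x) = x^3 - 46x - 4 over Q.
[K : Q] = 6

By the rational root test, any rational root of the monic integer polynomial f(x) = x^3 - 46x - 4 must be an integer dividing the constant term -4, i.e. one of ±{1, 2, 4}. Evaluating: f(1) = -49, f(-1) = 41, f(2) = -88, f(-2) = 80, f(4) = -124, f(-4) = 116; none is 0, so f has no rational root and is therefore irreducible over Q (a cubic with no linear factor over a field is irreducible). For an irreducible cubic, the Galois group is A_3 or S_3 according as the discriminant disc(f) = -4a^3 - 27b^2 = -4·(-46)^3 - 27·(-4)^2 = 388912 is or is not a square in Q. Here disc(f) = 388912 is not a perfect square in Q, so the Galois group of f over Q is not contained in A_3 and must be all of S_3. The splitting field has degree |S_3| = 6 over Q, so [K : Q] = 6.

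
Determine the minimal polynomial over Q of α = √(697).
m_α(x) = x^2 - 697

α satisfies α^2 - 697 = 0, so x^2 - 697 annihilates α. Since d = 697 is squarefree and ≠ 1, it is not a perfect square in Q, so x^2 - 697 has no rational root and is therefore irreducible over Q (a degree-2 polynomial over a field is irreducible iff it has no root). Hence m_α(x) = x^2 - 697.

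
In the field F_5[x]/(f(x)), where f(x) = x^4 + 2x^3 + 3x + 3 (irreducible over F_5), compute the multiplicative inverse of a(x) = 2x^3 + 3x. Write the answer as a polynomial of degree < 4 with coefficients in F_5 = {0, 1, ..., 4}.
a(x)^(-1) ≡ 4x^3 + 3x^2 + 3x + 3 (mod f(x))

Since f is irreducible over F_5, F_5[x]/(f) is a field and a(x) ≠ 0 has an inverse. Apply the extended Euclidean algorithm to f(x) and a(x) in F_5[x]: f(x) = (3x + 1)·a(x) + (x^2 + 3);  a(x) = (2x)·(x^2 + 3) + (2x);  (x^2 + 3) = (3x)·(2x) + (3). The last nonzero remainder is the constant 3 = gcd(f, a) in F_5. Back-substituting through the division chain expresses 3 = s(x)·a(x) + t(x)·f(x) with s(x) ≡ 2x^3 + 4x^2 + 4x + 4 (mod f), so (2x^3 + 4x^2 + 4x + 4)·a(x) ≡ 3 (mod f). Multiplying by 3^(-1) ≡ 2 in F_5 gives a(x)^(-1) ≡ 2·(2x^3 + 4x^2 + 4x + 4) ≡ 4x^3 + 3x^2 + 3x + 3 (mod f). Check: (2x^3 + 3x)·(4x^3 + 3x^2 + 3x + 3) = 3x^6 + x^5 + 3x^4 + 4x^2 + 4x ≡ 1 (mod x^4 + 2x^3 + 3x + 3).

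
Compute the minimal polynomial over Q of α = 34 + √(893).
m_α(x) = x^2 - 68x + 263

From α - 34 = √(893), squaring gives (α - 34)^2 = 893, i.e. α^2 - 68α + 1156 = 893, so α^2 - 68α + 263 = 0. The discriminant of x^2 - 68x + 263 is (-68)^2 - 4·(263) = 4624 - 1052 = 3572, and 4·(893) is not a perfect square in Q since 893 is squarefree and ≠ 1. Hence x^2 - 68x + 263 is irreducible over Q and is the minimal polynomial of α.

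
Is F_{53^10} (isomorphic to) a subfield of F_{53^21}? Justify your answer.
No: F_{53^10} is not a subfield of F_{53^21}

F_{p^m} embeds in F_{p^n} iff m | n. Here 10 ∤ 21 (since 21 = 2·10 + 1 with remainder 1 ≠ 0), so F_{53^10} is not a subfield of F_{53^21}. Equivalently: if it were, the tower law would give 10 = [F_{53^10}:F_53] dividing [F_{53^21}:F_53] = 21, contradiction.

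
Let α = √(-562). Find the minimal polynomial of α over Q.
m_α(x) = x^2 + 562

α satisfies α^2 + 562 = 0, so x^2 + 562 annihilates α. Since d = -562 is squarefree and ≠ 1, it is not a perfect square in Q, so x^2 + 562 has no rational root and is therefore irreducible over Q (a degree-2 polynomial over a field is irreducible iff it has no root). Hence m_α(x) = x^2 + 562.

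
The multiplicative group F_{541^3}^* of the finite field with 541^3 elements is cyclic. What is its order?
|F_{541^3}^*| = 158340420

F_{541^3} has 541^3 = 158340421 elements; its multiplicative group consists of all nonzero elements, so |F_{541^3}^*| = 158340421 - 1 = 158340420. (It is cyclic since any finite subgroup of the multiplicative group of a field is cyclic.)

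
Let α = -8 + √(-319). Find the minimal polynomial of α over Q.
m_α(x) = x^2 + 16x + 383

From α + 8 = √(-319), squaring gives (α + 8)^2 = -319, i.e. α^2 + 16α + 64 = -319, so α^2 + 16α + 383 = 0. The discriminant of x^2 + 16x + 383 is (16)^2 - 4·(383) = 256 - 1532 = -1276, and 4·(-319) is not a perfect square in Q since -319 is squarefree and ≠ 1. Hence x^2 + 16x + 383 is irreducible over Q and is the minimal polynomial of α.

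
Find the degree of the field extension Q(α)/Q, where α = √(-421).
[Q(α):Q] = 2

[Q(α):Q] equals the degree of the minimal polynomial of α. Here α^2 = -421 and x^2 + 421 is irreducible (d = -421 is squarefree, ≠ 1, hence not a square), so deg(m_α) = 2. Thus [Q(α):Q] = 2.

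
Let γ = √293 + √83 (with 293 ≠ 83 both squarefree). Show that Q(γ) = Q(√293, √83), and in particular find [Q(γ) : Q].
[Q(γ) : Q] = 4 (equivalently, Q(γ) = Q(√293, √83))

Obviously Q(γ) ⊆ Q(√293, √83), and [Q(√293, √83):Q] = 4 (since 293, 83 are distinct squarefree integers > 1 with 24319 not a perfect square). To show equality we compute the minimal polynomial of γ. From γ = √293 + √83: γ^2 = 293 + 2√(24319) + 83 = 376 + 2√(24319), so γ^2 - 376 = 2√(24319); squaring, (γ^2 - 376)^2 = 4·24319, i.e. γ^4 - 752γ^2 + 141376 - 97276 = 0, i.e. γ^4 - 752γ^2 + 44100 = 0. So γ is a root of x^4 - 752x^2 + 44100. This polynomial is irreducible over Q: it has no rational root (each ±√293 ± √83 is irrational), and any factorization into two quadratics over Q would force √(24319) ∈ Q (pairing opposite roots) or √293, √83 ∈ Q (other pairings), all impossible. Hence [Q(γ):Q] = 4 = [Q(√293, √83):Q], so Q(γ) = Q(√293, √83).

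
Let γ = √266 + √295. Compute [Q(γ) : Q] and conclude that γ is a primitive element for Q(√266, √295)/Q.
[Q(γ) : Q] = 4 (equivalently, Q(γ) = Q(√266, √295))

Obviously Q(γ) ⊆ Q(√266, √295), and [Q(√266, √295):Q] = 4 (since 266, 295 are distinct squarefree integers > 1 with 78470 not a perfect square). To show equality we compute the minimal polynomial of γ. From γ = √266 + √295: γ^2 = 266 + 2√(78470) + 295 = 561 + 2√(78470), so γ^2 - 561 = 2√(78470); squaring, (γ^2 - 561)^2 = 4·78470, i.e. γ^4 - 1122γ^2 + 314721 - 313880 = 0, i.e. γ^4 - 1122γ^2 + 841 = 0. So γ is a root of x^4 - 1122x^2 + 841. This polynomial is irreducible over Q: it has no rational root (each ±√266 ± √295 is irrational), and any factorization into two quadratics over Q would force √(78470) ∈ Q (pairing opposite roots) or √266, √295 ∈ Q (other pairings), all impossible. Hence [Q(γ):Q] = 4 = [Q(√266, √295):Q], so Q(γ) = Q(√266, √295).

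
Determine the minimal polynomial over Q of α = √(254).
m_α(x) = x^2 - 254

α satisfies α^2 - 254 = 0, so x^2 - 254 annihilates α. Since d = 254 is squarefree and ≠ 1, it is not a perfect square in Q, so x^2 - 254 has no rational root and is therefore irreducible over Q (a degree-2 polynomial over a field is irreducible iff it has no root). Hence m_α(x) = x^2 - 254.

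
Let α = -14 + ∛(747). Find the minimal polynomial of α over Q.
m_α(x) = x^3 + 42x^2 + 588x + 1997

Set β = α + 14 = ∛(747), so β^3 = 747. Then (α + 14)^3 - 747 = 0, i.e. α is a root of g(x) = (x + 14)^3 - 747 = x^3 + 42x^2 + 588x + 1997. Since g(x) = h(x + 14) where h(x) = x^3 - 747, and h is irreducible over Q (because 747 is not a perfect cube, so h has no rational root, and a monic cubic with no rational root is irreducible), g is also irreducible (irreducibility is preserved under the substitution x → x + 14). Hence m_α(x) = x^3 + 42x^2 + 588x + 1997.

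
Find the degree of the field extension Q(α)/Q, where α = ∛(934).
[Q(α):Q] = 3

The minimal polynomial of α is x^3 - 934, irreducible over Q since 934 is not a perfect cube (so x^3 - 934 has no rational root). Hence [Q(α):Q] = deg(m_α) = 3.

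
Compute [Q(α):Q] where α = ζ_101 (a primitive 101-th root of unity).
[Q(α):Q] = 100

The minimal polynomial of ζ_101 over Q is the 101-th cyclotomic polynomial Φ_101(x), which is irreducible over Q and has degree φ(101) = 100. Hence [Q(α):Q] = φ(101) = 100.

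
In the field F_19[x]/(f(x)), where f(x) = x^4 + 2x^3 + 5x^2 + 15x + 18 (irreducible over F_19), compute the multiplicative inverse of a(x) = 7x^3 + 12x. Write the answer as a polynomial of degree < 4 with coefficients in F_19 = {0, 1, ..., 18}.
a(x)^(-1) ≡ 9x^3 + 7x^2 + 5x + 14 (mod f(x))

Since f is irreducible over F_19, F_19[x]/(f) is a field and a(x) ≠ 0 has an inverse. Apply the extended Euclidean algorithm to f(x) and a(x) in F_19[x]: f(x) = (11x + 3)·a(x) + (6x^2 + 17x + 18);  a(x) = (17x + 12)·(6x^2 + 17x + 18) + (15x + 12);  (6x^2 + 17x + 18) = (8x + 15)·(15x + 12) + (9). The last nonzero remainder is the constant 9 = gcd(f, a) in F_19. Back-substituting through the division chain expresses 9 = s(x)·a(x) + t(x)·f(x) with s(x) ≡ 5x^3 + 6x^2 + 7x + 12 (mod f), so (5x^3 + 6x^2 + 7x + 12)·a(x) ≡ 9 (mod f). Multiplying by 9^(-1) ≡ 17 in F_19 gives a(x)^(-1) ≡ 17·(5x^3 + 6x^2 + 7x + 12) ≡ 9x^3 + 7x^2 + 5x + 14 (mod f). Check: (7x^3 + 12x)·(9x^3 + 7x^2 + 5x + 14) = 6x^6 + 11x^5 + 10x^4 + 11x^3 + 3x^2 + 16x ≡ 1 (mod x^4 + 2x^3 + 5x^2 + 15x + 18).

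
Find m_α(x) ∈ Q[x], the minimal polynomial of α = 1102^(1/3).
m_α(x) = x^3 - 1102

α satisfies α^3 = 1102, so x^3 - 1102 annihilates α. By the rational root test, a rational root p/q (in lowest terms) of x^3 - 1102 would satisfy p^3 = 1102 q^3, forcing q = 1 and p^3 = 1102; but 1102 is not a perfect cube, contradiction. A monic cubic over Q with no rational root is irreducible (any nontrivial factorization would include a linear factor). Hence x^3 - 1102 is the minimal polynomial of α, and in particular [Q(α):Q] = 3.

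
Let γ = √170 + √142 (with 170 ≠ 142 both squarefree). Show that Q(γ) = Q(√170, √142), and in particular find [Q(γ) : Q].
[Q(γ) : Q] = 4 (equivalently, Q(γ) = Q(√170, √142))

Obviously Q(γ) ⊆ Q(√170, √142), and [Q(√170, √142):Q] = 4 (since 170, 142 are distinct squarefree integers > 1 with 24140 not a perfect square). To show equality we compute the minimal polynomial of γ. From γ = √170 + √142: γ^2 = 170 + 2√(24140) + 142 = 312 + 2√(24140), so γ^2 - 312 = 2√(24140); squaring, (γ^2 - 312)^2 = 4·24140, i.e. γ^4 - 624γ^2 + 97344 - 96560 = 0, i.e. γ^4 - 624γ^2 + 784 = 0. So γ is a root of x^4 - 624x^2 + 784. This polynomial is irreducible over Q: it has no rational root (each ±√170 ± √142 is irrational), and any factorization into two quadratics over Q would force √(24140) ∈ Q (pairing opposite roots) or √170, √142 ∈ Q (other pairings), all impossible. Hence [Q(γ):Q] = 4 = [Q(√170, √142):Q], so Q(γ) = Q(√170, √142).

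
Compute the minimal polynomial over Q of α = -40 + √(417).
m_α(x) = x^2 + 80x + 1183

From α + 40 = √(417), squaring gives (α + 40)^2 = 417, i.e. α^2 + 80α + 1600 = 417, so α^2 + 80α + 1183 = 0. The discriminant of x^2 + 80x + 1183 is (80)^2 - 4·(1183) = 6400 - 4732 = 1668, and 4·(417) is not a perfect square in Q since 417 is squarefree and ≠ 1. Hence x^2 + 80x + 1183 is irreducible over Q and is the minimal polynomial of α.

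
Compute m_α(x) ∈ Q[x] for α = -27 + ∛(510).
m_α(x) = x^3 + 81x^2 + 2187x + 19173

Set β = α + 27 = ∛(510), so β^3 = 510. Then (α + 27)^3 - 510 = 0, i.e. α is a root of g(x) = (x + 27)^3 - 510 = x^3 + 81x^2 + 2187x + 19173. Since g(x) = h(x + 27) where h(x) = x^3 - 510, and h is irreducible over Q (because 510 is not a perfect cube, so h has no rational root, and a monic cubic with no rational root is irreducible), g is also irreducible (irreducibility is preserved under the substitution x → x + 27). Hence m_α(x) = x^3 + 81x^2 + 2187x + 19173.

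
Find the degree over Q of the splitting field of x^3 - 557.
[K : Q] = 6

The roots of x^3 - 557 are ∛557, ω∛557, ω^2∛557 where ω = e^(2πi/3) is a primitive cube root of unity, so K = Q(∛557, ω). Now [Q(∛557):Q] = 3 (since 557 is not a perfect cube, x^3 - 557 is irreducible) and [Q(ω):Q] = 2. Both 2 and 3 divide [K:Q], and [K:Q] ≤ 3·2 = 6, so [K:Q] = 6. (Equivalently: Q(∛557) ⊂ R but ω ∉ R, so [K : Q(∛557)] = 2.)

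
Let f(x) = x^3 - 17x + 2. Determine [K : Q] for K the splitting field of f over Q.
[K : Q] = 6

By the rational root test, any rational root of the monic integer polynomial f(x) = x^3 - 17x + 2 must be an integer dividing the constant term 2, i.e. one of ±{1, 2}. Evaluating: f(1) = -14, f(-1) = 18, f(2) = -24, f(-2) = 28; none is 0, so f has no rational root and is therefore irreducible over Q (a cubic with no linear factor over a field is irreducible). For an irreducible cubic, the Galois group is A_3 or S_3 according as the discriminant disc(f) = -4a^3 - 27b^2 = -4·(-17)^3 - 27·(2)^2 = 19544 is or is not a square in Q. Here disc(f) = 19544 is not a perfect square in Q, so the Galois group of f over Q is not contained in A_3 and must be all of S_3. The splitting field has degree |S_3| = 6 over Q, so [K : Q] = 6.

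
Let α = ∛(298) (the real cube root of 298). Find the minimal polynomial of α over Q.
m_α(x) = x^3 - 298

α satisfies α^3 = 298, so x^3 - 298 annihilates α. By the rational root test, a rational root p/q (in lowest terms) of x^3 - 298 would satisfy p^3 = 298 q^3, forcing q = 1 and p^3 = 298; but 298 is not a perfect cube, contradiction. A monic cubic over Q with no rational root is irreducible (any nontrivial factorization would include a linear factor). Hence x^3 - 298 is the minimal polynomial of α, and in particular [Q(α):Q] = 3.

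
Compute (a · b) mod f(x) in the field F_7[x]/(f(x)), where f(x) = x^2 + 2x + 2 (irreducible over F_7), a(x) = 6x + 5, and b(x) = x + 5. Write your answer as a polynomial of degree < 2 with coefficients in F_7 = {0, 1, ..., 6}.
a · b ≡ 2x + 6 (mod f(x))

Multiply in F_7[x]: a(x)·b(x) = (6x + 5)·(x + 5) = 6x^2 + 4. This has degree ≥ 2, so divide by f(x) over F_7: 6x^2 + 4 = (6)·(x^2 + 2x + 2) + (2x + 6). Hence a·b ≡ 2x + 6 (mod f). (F_7[x]/(f) is a field with 7^2 = 49 elements since f is irreducible of degree 2.)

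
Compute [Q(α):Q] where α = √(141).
[Q(α):Q] = 2

[Q(α):Q] equals the degree of the minimal polynomial of α. Here α^2 = 141 and x^2 - 141 is irreducible (d = 141 is squarefree, ≠ 1, hence not a square), so deg(m_α) = 2. Thus [Q(α):Q] = 2.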